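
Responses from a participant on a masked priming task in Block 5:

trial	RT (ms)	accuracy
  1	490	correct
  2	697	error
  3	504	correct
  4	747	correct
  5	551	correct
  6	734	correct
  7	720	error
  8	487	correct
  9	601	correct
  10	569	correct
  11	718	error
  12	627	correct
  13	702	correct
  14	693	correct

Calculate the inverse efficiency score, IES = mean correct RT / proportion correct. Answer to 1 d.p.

775.8 ms

Correct trials (n=11): 490, 504, 747, 551, 734, 487, 601, 569, 627, 702, 693
Mean correct RT = 6705/11 = 609.5455 ms
Proportion correct = 11/14
IES = 609.5455 / (11/14) = 775.785 ms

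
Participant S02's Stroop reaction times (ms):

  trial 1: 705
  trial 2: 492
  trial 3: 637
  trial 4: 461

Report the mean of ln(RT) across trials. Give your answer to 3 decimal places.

ln(RT): 6.5582, 6.1985, 6.4568, 6.1334
Σ ln(RT) = 25.3468
Mean = 25.3468/4 = 6.33671

6.337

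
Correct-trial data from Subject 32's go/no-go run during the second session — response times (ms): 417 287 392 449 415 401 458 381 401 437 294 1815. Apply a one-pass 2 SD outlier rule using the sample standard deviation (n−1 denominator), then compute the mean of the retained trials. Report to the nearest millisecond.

n = 12, ΣRT = 6147, M = 512.250
Σ(x−M)² = 1883104.25; s = √(1883104.25/11) = 413.753
Cutoffs: 512.250 ± 2·413.753 → [-315.3, 1339.8]
Outside: 1815 → excluded.
Retained (n=11): Σ = 4332, mean = 4332/11 = 393.818

394 ms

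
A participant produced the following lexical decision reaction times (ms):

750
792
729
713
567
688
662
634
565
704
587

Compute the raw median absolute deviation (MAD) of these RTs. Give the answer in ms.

Sorted: 565, 567, 587, 634, 662, 688, 704, 713, 729, 750, 792 → median = 688
|x − 688|: 62, 104, 41, 25, 121, 0, 26, 54, 123, 16, 101
Sorted deviations: 0, 16, 25, 26, 41, 54, 62, 101, 104, 121, 123 → MAD = 54

54 ms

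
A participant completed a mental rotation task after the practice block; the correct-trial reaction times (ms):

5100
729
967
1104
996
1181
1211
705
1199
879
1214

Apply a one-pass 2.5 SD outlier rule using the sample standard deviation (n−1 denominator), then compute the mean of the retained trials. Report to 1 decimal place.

1018.5 ms

n = 11, ΣRT = 15285, M = 1389.545
Σ(x−M)² = 15490504.73; s = √(15490504.73/10) = 1244.609
Cutoffs: 1389.545 ± 2.5·1244.609 → [-1722.0, 4501.1]
Outside: 5100 → excluded.
Retained (n=10): Σ = 10185, mean = 10185/10 = 1018.500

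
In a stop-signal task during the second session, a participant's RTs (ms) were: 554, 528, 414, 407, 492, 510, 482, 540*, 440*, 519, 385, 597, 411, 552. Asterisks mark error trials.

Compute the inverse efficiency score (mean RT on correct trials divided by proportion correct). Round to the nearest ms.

569 ms

Correct trials (n=12): 554, 528, 414, 407, 492, 510, 482, 519, 385, 597, 411, 552
Mean correct RT = 5851/12 = 487.5833 ms
Proportion correct = 12/14
IES = 487.5833 / (12/14) = 568.847 ms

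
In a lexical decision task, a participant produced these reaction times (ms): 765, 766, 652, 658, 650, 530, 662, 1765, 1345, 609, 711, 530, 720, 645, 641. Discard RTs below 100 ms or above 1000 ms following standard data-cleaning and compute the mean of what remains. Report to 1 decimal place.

656.8 ms

Excluded: 1345, 1765
Retained (n=13): Σ = 8539
Mean = 8539/13 = 656.8462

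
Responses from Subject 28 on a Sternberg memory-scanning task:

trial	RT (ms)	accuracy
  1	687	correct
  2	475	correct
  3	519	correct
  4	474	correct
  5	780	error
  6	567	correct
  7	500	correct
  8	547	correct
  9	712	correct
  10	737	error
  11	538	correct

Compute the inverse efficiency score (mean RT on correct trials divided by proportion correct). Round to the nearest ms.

682 ms

Correct trials (n=9): 687, 475, 519, 474, 567, 500, 547, 712, 538
Mean correct RT = 5019/9 = 557.6667 ms
Proportion correct = 9/11
IES = 557.6667 / (9/11) = 681.593 ms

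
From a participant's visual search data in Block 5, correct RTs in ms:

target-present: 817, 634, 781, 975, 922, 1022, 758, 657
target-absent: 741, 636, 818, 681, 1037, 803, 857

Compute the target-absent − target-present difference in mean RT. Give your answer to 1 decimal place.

M(target-present) = 6566/8 = 820.750
M(target-absent) = 5573/7 = 796.143
Difference = 796.143 − 820.750 = -24.607 ms

-24.6 ms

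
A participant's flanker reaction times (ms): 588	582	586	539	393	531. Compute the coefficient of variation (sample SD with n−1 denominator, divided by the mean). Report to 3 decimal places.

0.139

n = 6, Σ = 3219, M = 536.5000
Σ(x−M)² = 27801.500; s = √(27801.500/5) = 74.5674
CV = 74.5674 / 536.5000 = 0.13899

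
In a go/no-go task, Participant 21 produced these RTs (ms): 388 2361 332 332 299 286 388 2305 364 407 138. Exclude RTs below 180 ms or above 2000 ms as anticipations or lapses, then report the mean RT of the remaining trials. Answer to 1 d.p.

Excluded: 138, 2305, 2361
Retained (n=8): Σ = 2796
Mean = 2796/8 = 349.5000

349.5 ms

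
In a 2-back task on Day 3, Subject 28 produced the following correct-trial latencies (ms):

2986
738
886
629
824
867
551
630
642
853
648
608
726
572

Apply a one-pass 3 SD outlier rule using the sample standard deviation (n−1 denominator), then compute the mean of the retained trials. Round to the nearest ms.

n = 14, ΣRT = 12160, M = 868.571
Σ(x−M)² = 4994415.43; s = √(4994415.43/13) = 619.827
Cutoffs: 868.571 ± 3·619.827 → [-990.9, 2728.1]
Outside: 2986 → excluded.
Retained (n=13): Σ = 9174, mean = 9174/13 = 705.692

706 ms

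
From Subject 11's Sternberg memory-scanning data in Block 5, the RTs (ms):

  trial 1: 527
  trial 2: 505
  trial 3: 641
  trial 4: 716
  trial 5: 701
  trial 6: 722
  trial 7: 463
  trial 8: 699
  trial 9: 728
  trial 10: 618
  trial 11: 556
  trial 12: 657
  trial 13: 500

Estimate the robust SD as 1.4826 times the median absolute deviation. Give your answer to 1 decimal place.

Sorted: 463, 500, 505, 527, 556, 618, 641, 657, 699, 701, 716, 722, 728 → median = 641
|x − 641| sorted: 0, 16, 23, 58, 60, 75, 81, 85, 87, 114, 136, 141, 178 → MAD = 81
Robust SD ≈ 1.4826 × 81 = 120.091

120.1 ms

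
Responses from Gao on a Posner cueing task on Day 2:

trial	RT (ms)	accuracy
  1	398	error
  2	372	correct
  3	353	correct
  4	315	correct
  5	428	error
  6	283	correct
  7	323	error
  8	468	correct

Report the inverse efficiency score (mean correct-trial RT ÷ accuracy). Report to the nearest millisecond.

Correct trials (n=5): 372, 353, 315, 283, 468
Mean correct RT = 1791/5 = 358.2000 ms
Proportion correct = 5/8
IES = 358.2000 / (5/8) = 573.120 ms

573 ms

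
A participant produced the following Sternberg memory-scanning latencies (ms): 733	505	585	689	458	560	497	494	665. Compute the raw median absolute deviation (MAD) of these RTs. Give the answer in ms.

66 ms

Sorted: 458, 494, 497, 505, 560, 585, 665, 689, 733 → median = 560
|x − 560|: 173, 55, 25, 129, 102, 0, 63, 66, 105
Sorted deviations: 0, 25, 55, 63, 66, 102, 105, 129, 173 → MAD = 66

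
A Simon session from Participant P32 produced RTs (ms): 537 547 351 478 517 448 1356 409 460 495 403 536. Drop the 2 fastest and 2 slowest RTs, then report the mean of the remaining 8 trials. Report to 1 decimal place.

Sorted: 351, 403, 409, 448, 460, 478, 495, 517, 536, 537, 547, 1356
Drop lowest 2 (351, 403) and highest 2 (547, 1356)
Remaining (n=8): Σ = 3880, mean = 3880/8 = 485.000

485.0 ms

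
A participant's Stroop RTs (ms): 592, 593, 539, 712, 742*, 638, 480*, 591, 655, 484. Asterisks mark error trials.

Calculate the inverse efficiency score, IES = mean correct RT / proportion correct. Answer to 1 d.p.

750.6 ms

Correct trials (n=8): 592, 593, 539, 712, 638, 591, 655, 484
Mean correct RT = 4804/8 = 600.5000 ms
Proportion correct = 8/10
IES = 600.5000 / (8/10) = 750.625 ms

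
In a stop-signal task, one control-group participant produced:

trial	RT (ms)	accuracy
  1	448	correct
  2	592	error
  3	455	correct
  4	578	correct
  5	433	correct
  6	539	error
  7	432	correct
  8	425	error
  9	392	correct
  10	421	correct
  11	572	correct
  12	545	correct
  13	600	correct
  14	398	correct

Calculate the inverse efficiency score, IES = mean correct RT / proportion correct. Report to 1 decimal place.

Correct trials (n=11): 448, 455, 578, 433, 432, 392, 421, 572, 545, 600, 398
Mean correct RT = 5274/11 = 479.4545 ms
Proportion correct = 11/14
IES = 479.4545 / (11/14) = 610.215 ms

610.2 ms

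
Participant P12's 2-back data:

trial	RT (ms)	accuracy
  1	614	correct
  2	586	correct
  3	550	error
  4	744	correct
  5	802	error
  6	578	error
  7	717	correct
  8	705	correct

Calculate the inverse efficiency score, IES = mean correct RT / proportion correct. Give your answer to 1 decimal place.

Correct trials (n=5): 614, 586, 744, 717, 705
Mean correct RT = 3366/5 = 673.2000 ms
Proportion correct = 5/8
IES = 673.2000 / (5/8) = 1077.120 ms

1077.1 ms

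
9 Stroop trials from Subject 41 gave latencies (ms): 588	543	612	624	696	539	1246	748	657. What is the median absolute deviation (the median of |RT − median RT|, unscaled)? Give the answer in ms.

72 ms

Sorted: 539, 543, 588, 612, 624, 657, 696, 748, 1246 → median = 624
|x − 624|: 36, 81, 12, 0, 72, 85, 622, 124, 33
Sorted deviations: 0, 12, 33, 36, 72, 81, 85, 124, 622 → MAD = 72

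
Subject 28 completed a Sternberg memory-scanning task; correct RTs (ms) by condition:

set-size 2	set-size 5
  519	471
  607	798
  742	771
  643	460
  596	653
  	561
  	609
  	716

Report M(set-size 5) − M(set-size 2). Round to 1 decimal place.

M(set-size 2) = 3107/5 = 621.400
M(set-size 5) = 5039/8 = 629.875
Difference = 629.875 − 621.400 = 8.475 ms

8.5 ms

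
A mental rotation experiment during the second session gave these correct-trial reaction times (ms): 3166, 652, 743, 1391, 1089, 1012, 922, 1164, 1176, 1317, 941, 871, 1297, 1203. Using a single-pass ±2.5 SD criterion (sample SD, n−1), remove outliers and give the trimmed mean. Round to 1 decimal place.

1059.8 ms

n = 14, ΣRT = 16944, M = 1210.286
Σ(x−M)² = 4734558.86; s = √(4734558.86/13) = 603.487
Cutoffs: 1210.286 ± 2.5·603.487 → [-298.4, 2719.0]
Outside: 3166 → excluded.
Retained (n=13): Σ = 13778, mean = 13778/13 = 1059.846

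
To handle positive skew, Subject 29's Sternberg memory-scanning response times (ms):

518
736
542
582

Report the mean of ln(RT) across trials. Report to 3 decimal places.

6.378

ln(RT): 6.2500, 6.6012, 6.2953, 6.3665
Σ ln(RT) = 25.5129
Mean = 25.5129/4 = 6.37824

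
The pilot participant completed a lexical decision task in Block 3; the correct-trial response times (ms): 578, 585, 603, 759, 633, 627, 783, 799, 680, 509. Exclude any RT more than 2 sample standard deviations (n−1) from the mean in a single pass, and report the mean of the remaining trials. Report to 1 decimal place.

655.6 ms

n = 10, ΣRT = 6556, M = 655.600
Σ(x−M)² = 84674.40; s = √(84674.40/9) = 96.996
Cutoffs: 655.600 ± 2·96.996 → [461.6, 849.6]
No RTs fall outside the cutoffs; all 10 retained. Mean = 6556/10 = 655.600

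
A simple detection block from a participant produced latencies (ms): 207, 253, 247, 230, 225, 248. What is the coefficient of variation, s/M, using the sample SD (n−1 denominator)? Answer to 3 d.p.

0.075

n = 6, Σ = 1410, M = 235.0000
Σ(x−M)² = 1546.000; s = √(1546.000/5) = 17.5841
CV = 17.5841 / 235.0000 = 0.07483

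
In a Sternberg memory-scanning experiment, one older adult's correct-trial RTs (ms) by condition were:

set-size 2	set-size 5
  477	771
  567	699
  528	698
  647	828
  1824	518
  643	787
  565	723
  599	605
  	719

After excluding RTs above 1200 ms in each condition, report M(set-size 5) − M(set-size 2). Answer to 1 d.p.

set-size 2: exclude 1824
M(set-size 2) = 4026/7 = 575.143
M(set-size 5) = 6348/9 = 705.333
Difference = 705.333 − 575.143 = 130.190 ms

130.2 ms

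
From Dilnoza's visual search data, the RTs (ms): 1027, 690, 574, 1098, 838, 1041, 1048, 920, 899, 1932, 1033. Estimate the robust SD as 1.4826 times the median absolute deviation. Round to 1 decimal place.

Sorted: 574, 690, 838, 899, 920, 1027, 1033, 1041, 1048, 1098, 1932 → median = 1027
|x − 1027| sorted: 0, 6, 14, 21, 71, 107, 128, 189, 337, 453, 905 → MAD = 107
Robust SD ≈ 1.4826 × 107 = 158.638

158.6 ms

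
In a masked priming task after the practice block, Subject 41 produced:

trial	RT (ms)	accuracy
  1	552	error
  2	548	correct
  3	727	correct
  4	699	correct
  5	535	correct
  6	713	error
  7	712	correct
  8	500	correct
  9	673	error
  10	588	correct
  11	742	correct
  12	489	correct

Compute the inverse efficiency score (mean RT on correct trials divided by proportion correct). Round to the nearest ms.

Correct trials (n=9): 548, 727, 699, 535, 712, 500, 588, 742, 489
Mean correct RT = 5540/9 = 615.5556 ms
Proportion correct = 9/12
IES = 615.5556 / (9/12) = 820.741 ms

821 ms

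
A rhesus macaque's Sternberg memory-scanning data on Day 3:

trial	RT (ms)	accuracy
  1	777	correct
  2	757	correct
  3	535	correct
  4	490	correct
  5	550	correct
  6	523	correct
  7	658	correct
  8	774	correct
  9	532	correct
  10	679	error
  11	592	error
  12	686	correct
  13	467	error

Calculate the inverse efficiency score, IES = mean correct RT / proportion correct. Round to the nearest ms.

817 ms

Correct trials (n=10): 777, 757, 535, 490, 550, 523, 658, 774, 532, 686
Mean correct RT = 6282/10 = 628.2000 ms
Proportion correct = 10/13
IES = 628.2000 / (10/13) = 816.660 ms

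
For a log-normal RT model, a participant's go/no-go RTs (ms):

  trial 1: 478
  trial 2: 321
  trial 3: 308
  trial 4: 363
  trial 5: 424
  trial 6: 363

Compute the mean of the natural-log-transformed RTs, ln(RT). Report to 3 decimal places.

5.918

ln(RT): 6.1696, 5.7714, 5.7301, 5.8944, 6.0497, 5.8944
Σ ln(RT) = 35.5097
Mean = 35.5097/6 = 5.91828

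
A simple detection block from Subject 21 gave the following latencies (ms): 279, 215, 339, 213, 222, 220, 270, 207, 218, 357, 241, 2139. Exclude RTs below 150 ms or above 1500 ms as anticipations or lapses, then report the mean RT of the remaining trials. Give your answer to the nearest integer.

Excluded: 2139
Retained (n=11): Σ = 2781
Mean = 2781/11 = 252.8182

253 ms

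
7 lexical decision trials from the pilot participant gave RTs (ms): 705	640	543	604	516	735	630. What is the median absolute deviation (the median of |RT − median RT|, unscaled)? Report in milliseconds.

75 ms

Sorted: 516, 543, 604, 630, 640, 705, 735 → median = 630
|x − 630|: 75, 10, 87, 26, 114, 105, 0
Sorted deviations: 0, 10, 26, 75, 87, 105, 114 → MAD = 75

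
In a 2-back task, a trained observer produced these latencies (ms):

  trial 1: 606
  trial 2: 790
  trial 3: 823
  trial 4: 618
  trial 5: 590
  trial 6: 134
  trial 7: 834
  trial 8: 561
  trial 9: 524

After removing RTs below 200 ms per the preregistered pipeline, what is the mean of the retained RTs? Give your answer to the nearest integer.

Excluded: 134
Retained (n=8): Σ = 5346
Mean = 5346/8 = 668.2500

668 ms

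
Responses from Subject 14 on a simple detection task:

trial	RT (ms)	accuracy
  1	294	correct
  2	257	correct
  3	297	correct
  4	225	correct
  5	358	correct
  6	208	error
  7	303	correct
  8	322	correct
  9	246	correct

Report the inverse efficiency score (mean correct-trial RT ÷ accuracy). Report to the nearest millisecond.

324 ms

Correct trials (n=8): 294, 257, 297, 225, 358, 303, 322, 246
Mean correct RT = 2302/8 = 287.7500 ms
Proportion correct = 8/9
IES = 287.7500 / (8/9) = 323.719 ms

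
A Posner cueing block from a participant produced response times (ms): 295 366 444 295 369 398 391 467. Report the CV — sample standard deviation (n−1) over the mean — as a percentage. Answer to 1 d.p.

n = 8, Σ = 3025, M = 378.1250
Σ(x−M)² = 26848.875; s = √(26848.875/7) = 61.9318
CV = 61.9318 / 378.1250 = 0.16379 = 16.379%

16.4%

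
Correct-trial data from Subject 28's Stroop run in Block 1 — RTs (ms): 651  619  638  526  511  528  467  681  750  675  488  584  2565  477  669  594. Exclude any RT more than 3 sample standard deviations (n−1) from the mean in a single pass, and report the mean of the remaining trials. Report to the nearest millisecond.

591 ms

n = 16, ΣRT = 11423, M = 713.938
Σ(x−M)² = 3761604.94; s = √(3761604.94/15) = 500.773
Cutoffs: 713.938 ± 3·500.773 → [-788.4, 2216.3]
Outside: 2565 → excluded.
Retained (n=15): Σ = 8858, mean = 8858/15 = 590.533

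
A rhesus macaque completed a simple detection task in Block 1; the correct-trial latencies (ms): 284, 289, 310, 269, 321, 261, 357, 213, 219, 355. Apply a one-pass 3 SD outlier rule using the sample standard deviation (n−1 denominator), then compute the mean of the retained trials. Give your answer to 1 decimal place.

287.8 ms

n = 10, ΣRT = 2878, M = 287.800
Σ(x−M)² = 22315.60; s = √(22315.60/9) = 49.795
Cutoffs: 287.800 ± 3·49.795 → [138.4, 437.2]
No RTs fall outside the cutoffs; all 10 retained. Mean = 2878/10 = 287.800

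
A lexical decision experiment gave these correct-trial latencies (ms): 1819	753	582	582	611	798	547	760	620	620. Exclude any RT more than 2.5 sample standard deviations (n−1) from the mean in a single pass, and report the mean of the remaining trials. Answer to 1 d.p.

652.6 ms

n = 10, ΣRT = 7692, M = 769.200
Σ(x−M)² = 1292265.60; s = √(1292265.60/9) = 378.926
Cutoffs: 769.200 ± 2.5·378.926 → [-178.1, 1716.5]
Outside: 1819 → excluded.
Retained (n=9): Σ = 5873, mean = 5873/9 = 652.556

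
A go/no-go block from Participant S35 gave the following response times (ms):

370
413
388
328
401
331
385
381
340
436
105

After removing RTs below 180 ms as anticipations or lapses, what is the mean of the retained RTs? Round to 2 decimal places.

377.30 ms

Excluded: 105
Retained (n=10): Σ = 3773
Mean = 3773/10 = 377.3000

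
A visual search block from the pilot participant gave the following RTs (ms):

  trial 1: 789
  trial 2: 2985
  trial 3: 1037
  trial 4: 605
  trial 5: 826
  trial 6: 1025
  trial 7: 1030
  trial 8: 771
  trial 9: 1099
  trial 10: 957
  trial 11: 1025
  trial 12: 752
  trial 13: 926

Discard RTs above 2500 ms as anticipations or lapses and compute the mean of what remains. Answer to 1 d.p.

Excluded: 2985
Retained (n=12): Σ = 10842
Mean = 10842/12 = 903.5000

903.5 ms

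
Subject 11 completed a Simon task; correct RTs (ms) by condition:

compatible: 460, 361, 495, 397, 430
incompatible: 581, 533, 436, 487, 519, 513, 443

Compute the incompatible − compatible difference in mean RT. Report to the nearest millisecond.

M(compatible) = 2143/5 = 428.600
M(incompatible) = 3512/7 = 501.714
Difference = 501.714 − 428.600 = 73.114 ms

73 ms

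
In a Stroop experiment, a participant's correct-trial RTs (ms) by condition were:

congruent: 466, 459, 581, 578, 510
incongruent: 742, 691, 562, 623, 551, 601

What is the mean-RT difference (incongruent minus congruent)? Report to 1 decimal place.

M(congruent) = 2594/5 = 518.800
M(incongruent) = 3770/6 = 628.333
Difference = 628.333 − 518.800 = 109.533 ms

109.5 ms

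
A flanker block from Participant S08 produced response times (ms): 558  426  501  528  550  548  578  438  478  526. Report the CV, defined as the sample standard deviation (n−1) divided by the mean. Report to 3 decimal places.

n = 10, Σ = 5131, M = 513.1000
Σ(x−M)² = 23800.900; s = √(23800.900/9) = 51.4251
CV = 51.4251 / 513.1000 = 0.10022

0.100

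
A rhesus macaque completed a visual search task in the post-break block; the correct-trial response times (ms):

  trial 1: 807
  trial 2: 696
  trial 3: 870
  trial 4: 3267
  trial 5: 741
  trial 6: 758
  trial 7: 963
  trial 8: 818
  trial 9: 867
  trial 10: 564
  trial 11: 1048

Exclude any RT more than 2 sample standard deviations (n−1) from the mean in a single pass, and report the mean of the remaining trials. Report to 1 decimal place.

813.2 ms

n = 11, ΣRT = 11399, M = 1036.273
Σ(x−M)² = 5641608.18; s = √(5641608.18/10) = 751.106
Cutoffs: 1036.273 ± 2·751.106 → [-465.9, 2538.5]
Outside: 3267 → excluded.
Retained (n=10): Σ = 8132, mean = 8132/10 = 813.200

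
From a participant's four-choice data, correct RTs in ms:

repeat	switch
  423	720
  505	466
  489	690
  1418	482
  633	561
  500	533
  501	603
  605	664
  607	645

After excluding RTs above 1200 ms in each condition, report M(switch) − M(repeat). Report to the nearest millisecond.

repeat: exclude 1418
M(repeat) = 4263/8 = 532.875
M(switch) = 5364/9 = 596.000
Difference = 596.000 − 532.875 = 63.125 ms

63 ms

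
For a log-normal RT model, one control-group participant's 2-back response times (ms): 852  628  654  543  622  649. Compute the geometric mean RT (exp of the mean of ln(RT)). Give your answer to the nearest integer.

ln(RT): 6.7476, 6.4425, 6.4831, 6.2971, 6.4329, 6.4754
Mean ln(RT) = 38.8787/6 = 6.47979
Geometric mean = exp(6.47979) = 651.83 ms

652 ms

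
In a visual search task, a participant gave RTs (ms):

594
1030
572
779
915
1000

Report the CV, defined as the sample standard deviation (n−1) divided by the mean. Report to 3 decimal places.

0.245

n = 6, Σ = 4890, M = 815.0000
Σ(x−M)² = 199636.000; s = √(199636.000/5) = 199.8179
CV = 199.8179 / 815.0000 = 0.24518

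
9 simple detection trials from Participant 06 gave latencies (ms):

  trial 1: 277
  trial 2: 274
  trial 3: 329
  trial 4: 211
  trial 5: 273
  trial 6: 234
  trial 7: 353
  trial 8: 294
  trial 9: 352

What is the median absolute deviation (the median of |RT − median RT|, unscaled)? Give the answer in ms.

Sorted: 211, 234, 273, 274, 277, 294, 329, 352, 353 → median = 277
|x − 277|: 0, 3, 52, 66, 4, 43, 76, 17, 75
Sorted deviations: 0, 3, 4, 17, 43, 52, 66, 75, 76 → MAD = 43

43 ms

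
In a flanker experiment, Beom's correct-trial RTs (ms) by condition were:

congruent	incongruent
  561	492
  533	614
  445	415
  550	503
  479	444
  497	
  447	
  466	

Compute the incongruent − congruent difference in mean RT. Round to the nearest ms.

M(congruent) = 3978/8 = 497.250
M(incongruent) = 2468/5 = 493.600
Difference = 493.600 − 497.250 = -3.650 ms

-4 ms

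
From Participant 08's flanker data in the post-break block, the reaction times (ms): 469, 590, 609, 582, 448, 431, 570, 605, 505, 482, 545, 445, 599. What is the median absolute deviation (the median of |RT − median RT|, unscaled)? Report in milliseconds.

Sorted: 431, 445, 448, 469, 482, 505, 545, 570, 582, 590, 599, 605, 609 → median = 545
|x − 545|: 76, 45, 64, 37, 97, 114, 25, 60, 40, 63, 0, 100, 54
Sorted deviations: 0, 25, 37, 40, 45, 54, 60, 63, 64, 76, 97, 100, 114 → MAD = 60

60 ms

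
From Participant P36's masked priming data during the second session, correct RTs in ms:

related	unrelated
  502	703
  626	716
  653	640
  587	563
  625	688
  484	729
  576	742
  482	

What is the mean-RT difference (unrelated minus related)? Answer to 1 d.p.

M(related) = 4535/8 = 566.875
M(unrelated) = 4781/7 = 683.000
Difference = 683.000 − 566.875 = 116.125 ms

116.1 ms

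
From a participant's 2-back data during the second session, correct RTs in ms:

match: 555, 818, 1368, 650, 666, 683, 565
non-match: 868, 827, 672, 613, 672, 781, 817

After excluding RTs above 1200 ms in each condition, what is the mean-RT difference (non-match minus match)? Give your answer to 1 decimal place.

93.8 ms

match: exclude 1368
M(match) = 3937/6 = 656.167
M(non-match) = 5250/7 = 750.000
Difference = 750.000 − 656.167 = 93.833 ms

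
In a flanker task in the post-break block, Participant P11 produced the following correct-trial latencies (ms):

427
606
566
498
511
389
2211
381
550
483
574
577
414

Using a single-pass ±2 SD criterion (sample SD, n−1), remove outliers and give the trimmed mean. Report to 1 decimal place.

n = 13, ΣRT = 8187, M = 629.769
Σ(x−M)² = 2777718.31; s = √(2777718.31/12) = 481.120
Cutoffs: 629.769 ± 2·481.120 → [-332.5, 1592.0]
Outside: 2211 → excluded.
Retained (n=12): Σ = 5976, mean = 5976/12 = 498.000

498.0 ms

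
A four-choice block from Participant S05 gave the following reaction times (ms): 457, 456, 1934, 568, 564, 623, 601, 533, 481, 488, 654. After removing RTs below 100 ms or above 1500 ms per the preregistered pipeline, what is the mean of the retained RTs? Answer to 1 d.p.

Excluded: 1934
Retained (n=10): Σ = 5425
Mean = 5425/10 = 542.5000

542.5 ms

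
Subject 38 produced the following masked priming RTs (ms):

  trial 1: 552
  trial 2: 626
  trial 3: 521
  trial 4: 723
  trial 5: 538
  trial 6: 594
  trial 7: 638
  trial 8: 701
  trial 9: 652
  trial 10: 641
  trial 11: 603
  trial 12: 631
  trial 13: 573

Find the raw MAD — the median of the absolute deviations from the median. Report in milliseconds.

Sorted: 521, 538, 552, 573, 594, 603, 626, 631, 638, 641, 652, 701, 723 → median = 626
|x − 626|: 74, 0, 105, 97, 88, 32, 12, 75, 26, 15, 23, 5, 53
Sorted deviations: 0, 5, 12, 15, 23, 26, 32, 53, 74, 75, 88, 97, 105 → MAD = 32

32 ms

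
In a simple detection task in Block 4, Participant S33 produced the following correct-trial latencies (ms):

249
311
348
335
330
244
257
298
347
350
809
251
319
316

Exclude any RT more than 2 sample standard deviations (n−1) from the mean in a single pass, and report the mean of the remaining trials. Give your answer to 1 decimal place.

n = 14, ΣRT = 4764, M = 340.286
Σ(x−M)² = 256226.86; s = √(256226.86/13) = 140.391
Cutoffs: 340.286 ± 2·140.391 → [59.5, 621.1]
Outside: 809 → excluded.
Retained (n=13): Σ = 3955, mean = 3955/13 = 304.231

304.2 ms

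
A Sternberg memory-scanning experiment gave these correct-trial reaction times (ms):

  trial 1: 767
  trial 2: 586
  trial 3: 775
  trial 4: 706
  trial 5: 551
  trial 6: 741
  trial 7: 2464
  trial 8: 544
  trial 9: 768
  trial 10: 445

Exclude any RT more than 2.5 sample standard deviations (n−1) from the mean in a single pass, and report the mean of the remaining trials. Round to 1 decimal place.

n = 10, ΣRT = 8347, M = 834.700
Σ(x−M)² = 3071268.10; s = √(3071268.10/9) = 584.168
Cutoffs: 834.700 ± 2.5·584.168 → [-625.7, 2295.1]
Outside: 2464 → excluded.
Retained (n=9): Σ = 5883, mean = 5883/9 = 653.667

653.7 ms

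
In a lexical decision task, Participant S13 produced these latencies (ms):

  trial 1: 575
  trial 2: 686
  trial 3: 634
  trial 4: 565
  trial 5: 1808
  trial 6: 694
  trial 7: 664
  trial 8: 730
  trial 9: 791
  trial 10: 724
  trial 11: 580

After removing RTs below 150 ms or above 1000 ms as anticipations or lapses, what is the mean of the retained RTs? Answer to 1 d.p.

Excluded: 1808
Retained (n=10): Σ = 6643
Mean = 6643/10 = 664.3000

664.3 ms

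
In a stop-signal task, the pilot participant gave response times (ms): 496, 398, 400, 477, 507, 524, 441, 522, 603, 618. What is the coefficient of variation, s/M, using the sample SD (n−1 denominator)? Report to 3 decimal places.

n = 10, Σ = 4986, M = 498.6000
Σ(x−M)² = 50052.400; s = √(50052.400/9) = 74.5746
CV = 74.5746 / 498.6000 = 0.14957

0.150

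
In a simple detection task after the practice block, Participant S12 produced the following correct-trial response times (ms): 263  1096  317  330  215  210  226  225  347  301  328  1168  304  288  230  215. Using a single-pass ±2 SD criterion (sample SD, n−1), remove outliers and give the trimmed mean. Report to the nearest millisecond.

271 ms

n = 16, ΣRT = 6063, M = 378.938
Σ(x−M)² = 1331604.94; s = √(1331604.94/15) = 297.949
Cutoffs: 378.938 ± 2·297.949 → [-217.0, 974.8]
Outside: 1096, 1168 → excluded.
Retained (n=14): Σ = 3799, mean = 3799/14 = 271.357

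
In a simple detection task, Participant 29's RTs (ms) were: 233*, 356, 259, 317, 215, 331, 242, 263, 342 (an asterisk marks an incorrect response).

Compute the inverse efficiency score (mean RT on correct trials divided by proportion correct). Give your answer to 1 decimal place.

327.0 ms

Correct trials (n=8): 356, 259, 317, 215, 331, 242, 263, 342
Mean correct RT = 2325/8 = 290.6250 ms
Proportion correct = 8/9
IES = 290.6250 / (8/9) = 326.953 ms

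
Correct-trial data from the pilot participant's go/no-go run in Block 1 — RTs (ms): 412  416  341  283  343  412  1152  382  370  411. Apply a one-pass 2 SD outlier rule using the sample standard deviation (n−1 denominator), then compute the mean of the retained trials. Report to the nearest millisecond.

374 ms

n = 10, ΣRT = 4522, M = 452.200
Σ(x−M)² = 560563.60; s = √(560563.60/9) = 249.569
Cutoffs: 452.200 ± 2·249.569 → [-46.9, 951.3]
Outside: 1152 → excluded.
Retained (n=9): Σ = 3370, mean = 3370/9 = 374.444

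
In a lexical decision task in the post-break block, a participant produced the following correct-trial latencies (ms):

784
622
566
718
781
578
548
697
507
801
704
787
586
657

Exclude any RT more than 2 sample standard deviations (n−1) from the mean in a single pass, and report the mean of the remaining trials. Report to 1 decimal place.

666.9 ms

n = 14, ΣRT = 9336, M = 666.857
Σ(x−M)² = 130479.71; s = √(130479.71/13) = 100.184
Cutoffs: 666.857 ± 2·100.184 → [466.5, 867.2]
No RTs fall outside the cutoffs; all 14 retained. Mean = 9336/14 = 666.857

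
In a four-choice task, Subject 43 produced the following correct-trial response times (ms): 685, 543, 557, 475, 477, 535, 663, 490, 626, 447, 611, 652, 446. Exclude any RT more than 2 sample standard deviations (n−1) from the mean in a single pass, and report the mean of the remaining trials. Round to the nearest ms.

n = 13, ΣRT = 7207, M = 554.385
Σ(x−M)² = 86947.08; s = √(86947.08/12) = 85.121
Cutoffs: 554.385 ± 2·85.121 → [384.1, 724.6]
No RTs fall outside the cutoffs; all 13 retained. Mean = 7207/13 = 554.385

554 ms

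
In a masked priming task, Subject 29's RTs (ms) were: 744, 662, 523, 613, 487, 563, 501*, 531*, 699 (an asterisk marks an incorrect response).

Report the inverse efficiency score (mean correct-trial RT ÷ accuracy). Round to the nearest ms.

Correct trials (n=7): 744, 662, 523, 613, 487, 563, 699
Mean correct RT = 4291/7 = 613.0000 ms
Proportion correct = 7/9
IES = 613.0000 / (7/9) = 788.143 ms

788 ms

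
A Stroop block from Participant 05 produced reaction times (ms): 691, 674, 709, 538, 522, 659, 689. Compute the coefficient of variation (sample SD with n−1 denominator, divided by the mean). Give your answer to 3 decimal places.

0.120

n = 7, Σ = 4482, M = 640.2857
Σ(x−M)² = 35607.429; s = √(35607.429/6) = 77.0362
CV = 77.0362 / 640.2857 = 0.12032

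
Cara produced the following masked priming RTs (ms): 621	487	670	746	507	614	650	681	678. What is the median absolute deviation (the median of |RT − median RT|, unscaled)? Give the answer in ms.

Sorted: 487, 507, 614, 621, 650, 670, 678, 681, 746 → median = 650
|x − 650|: 29, 163, 20, 96, 143, 36, 0, 31, 28
Sorted deviations: 0, 20, 28, 29, 31, 36, 96, 143, 163 → MAD = 31

31 ms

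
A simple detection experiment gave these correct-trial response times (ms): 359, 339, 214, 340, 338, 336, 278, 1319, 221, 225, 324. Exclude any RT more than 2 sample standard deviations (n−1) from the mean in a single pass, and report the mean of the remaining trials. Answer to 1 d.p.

n = 11, ΣRT = 4293, M = 390.273
Σ(x−M)² = 978384.18; s = √(978384.18/10) = 312.791
Cutoffs: 390.273 ± 2·312.791 → [-235.3, 1015.9]
Outside: 1319 → excluded.
Retained (n=10): Σ = 2974, mean = 2974/10 = 297.400

297.4 ms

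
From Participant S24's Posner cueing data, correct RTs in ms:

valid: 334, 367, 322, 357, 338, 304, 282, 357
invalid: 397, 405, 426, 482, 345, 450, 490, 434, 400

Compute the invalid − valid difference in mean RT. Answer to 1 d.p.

92.8 ms

M(valid) = 2661/8 = 332.625
M(invalid) = 3829/9 = 425.444
Difference = 425.444 − 332.625 = 92.819 ms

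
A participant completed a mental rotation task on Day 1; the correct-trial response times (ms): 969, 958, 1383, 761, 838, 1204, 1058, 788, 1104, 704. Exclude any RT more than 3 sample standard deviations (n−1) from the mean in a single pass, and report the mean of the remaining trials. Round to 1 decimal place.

976.7 ms

n = 10, ΣRT = 9767, M = 976.700
Σ(x−M)² = 415706.10; s = √(415706.10/9) = 214.918
Cutoffs: 976.700 ± 3·214.918 → [331.9, 1621.5]
No RTs fall outside the cutoffs; all 10 retained. Mean = 9767/10 = 976.700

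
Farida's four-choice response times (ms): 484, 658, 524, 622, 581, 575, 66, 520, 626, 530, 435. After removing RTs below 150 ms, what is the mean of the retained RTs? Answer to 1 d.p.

555.5 ms

Excluded: 66
Retained (n=10): Σ = 5555
Mean = 5555/10 = 555.5000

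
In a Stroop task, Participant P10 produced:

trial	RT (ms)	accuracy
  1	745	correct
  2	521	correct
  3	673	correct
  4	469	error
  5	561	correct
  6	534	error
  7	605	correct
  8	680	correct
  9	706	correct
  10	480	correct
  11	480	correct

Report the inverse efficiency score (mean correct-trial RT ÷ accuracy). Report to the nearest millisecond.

Correct trials (n=9): 745, 521, 673, 561, 605, 680, 706, 480, 480
Mean correct RT = 5451/9 = 605.6667 ms
Proportion correct = 9/11
IES = 605.6667 / (9/11) = 740.259 ms

740 ms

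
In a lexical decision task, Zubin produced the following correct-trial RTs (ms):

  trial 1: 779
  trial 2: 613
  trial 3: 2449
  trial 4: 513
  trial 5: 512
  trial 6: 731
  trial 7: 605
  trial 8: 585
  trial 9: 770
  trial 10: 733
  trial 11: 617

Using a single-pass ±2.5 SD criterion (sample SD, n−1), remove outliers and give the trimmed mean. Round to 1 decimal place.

645.8 ms

n = 11, ΣRT = 8907, M = 809.727
Σ(x−M)² = 3046772.18; s = √(3046772.18/10) = 551.976
Cutoffs: 809.727 ± 2.5·551.976 → [-570.2, 2189.7]
Outside: 2449 → excluded.
Retained (n=10): Σ = 6458, mean = 6458/10 = 645.800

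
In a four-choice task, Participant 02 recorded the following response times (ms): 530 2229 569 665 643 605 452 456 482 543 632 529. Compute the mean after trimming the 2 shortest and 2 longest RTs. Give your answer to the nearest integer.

567 ms

Sorted: 452, 456, 482, 529, 530, 543, 569, 605, 632, 643, 665, 2229
Drop lowest 2 (452, 456) and highest 2 (665, 2229)
Remaining (n=8): Σ = 4533, mean = 4533/8 = 566.625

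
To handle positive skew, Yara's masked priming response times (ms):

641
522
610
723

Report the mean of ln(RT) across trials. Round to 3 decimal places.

ln(RT): 6.4630, 6.2577, 6.4135, 6.5834
Σ ln(RT) = 25.7176
Mean = 25.7176/4 = 6.42939

6.429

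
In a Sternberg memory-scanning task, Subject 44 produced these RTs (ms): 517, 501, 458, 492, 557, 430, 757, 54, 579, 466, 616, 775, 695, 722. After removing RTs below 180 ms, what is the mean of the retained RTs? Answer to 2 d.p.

581.92 ms

Excluded: 54
Retained (n=13): Σ = 7565
Mean = 7565/13 = 581.9231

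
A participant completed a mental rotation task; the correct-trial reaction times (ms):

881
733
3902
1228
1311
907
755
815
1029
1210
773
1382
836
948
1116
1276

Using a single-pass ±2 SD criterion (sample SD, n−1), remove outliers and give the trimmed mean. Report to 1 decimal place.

n = 16, ΣRT = 19102, M = 1193.875
Σ(x−M)² = 8518883.75; s = √(8518883.75/15) = 753.608
Cutoffs: 1193.875 ± 2·753.608 → [-313.3, 2701.1]
Outside: 3902 → excluded.
Retained (n=15): Σ = 15200, mean = 15200/15 = 1013.333

1013.3 ms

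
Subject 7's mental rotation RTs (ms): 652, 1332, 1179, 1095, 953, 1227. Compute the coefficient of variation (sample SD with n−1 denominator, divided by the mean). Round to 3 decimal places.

n = 6, Σ = 6438, M = 1073.0000
Σ(x−M)² = 294158.000; s = √(294158.000/5) = 242.5523
CV = 242.5523 / 1073.0000 = 0.22605

0.226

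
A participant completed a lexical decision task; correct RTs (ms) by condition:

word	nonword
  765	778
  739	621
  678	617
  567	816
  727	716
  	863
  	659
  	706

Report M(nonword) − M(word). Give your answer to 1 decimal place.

26.8 ms

M(word) = 3476/5 = 695.200
M(nonword) = 5776/8 = 722.000
Difference = 722.000 − 695.200 = 26.800 ms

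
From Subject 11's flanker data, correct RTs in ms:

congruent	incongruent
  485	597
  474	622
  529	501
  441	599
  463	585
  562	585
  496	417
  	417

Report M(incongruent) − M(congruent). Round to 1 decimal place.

47.5 ms

M(congruent) = 3450/7 = 492.857
M(incongruent) = 4323/8 = 540.375
Difference = 540.375 − 492.857 = 47.518 ms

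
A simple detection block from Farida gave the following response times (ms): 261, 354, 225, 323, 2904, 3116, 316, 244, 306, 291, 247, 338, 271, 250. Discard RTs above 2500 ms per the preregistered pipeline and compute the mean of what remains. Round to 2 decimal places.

Excluded: 2904, 3116
Retained (n=12): Σ = 3426
Mean = 3426/12 = 285.5000

285.50 ms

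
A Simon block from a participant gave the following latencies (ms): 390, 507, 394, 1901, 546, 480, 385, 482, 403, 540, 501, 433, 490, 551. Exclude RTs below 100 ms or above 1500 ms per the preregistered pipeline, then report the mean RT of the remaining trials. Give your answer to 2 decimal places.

469.38 ms

Excluded: 1901
Retained (n=13): Σ = 6102
Mean = 6102/13 = 469.3846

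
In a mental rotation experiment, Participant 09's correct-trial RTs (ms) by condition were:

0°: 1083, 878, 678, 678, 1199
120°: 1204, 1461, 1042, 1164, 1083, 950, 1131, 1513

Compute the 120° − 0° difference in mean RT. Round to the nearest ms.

M(0°) = 4516/5 = 903.200
M(120°) = 9548/8 = 1193.500
Difference = 1193.500 − 903.200 = 290.300 ms

290 ms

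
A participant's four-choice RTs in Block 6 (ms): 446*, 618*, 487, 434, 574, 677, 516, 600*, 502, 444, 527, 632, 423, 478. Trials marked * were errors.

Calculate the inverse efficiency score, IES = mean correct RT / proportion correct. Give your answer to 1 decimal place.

658.8 ms

Correct trials (n=11): 487, 434, 574, 677, 516, 502, 444, 527, 632, 423, 478
Mean correct RT = 5694/11 = 517.6364 ms
Proportion correct = 11/14
IES = 517.6364 / (11/14) = 658.810 ms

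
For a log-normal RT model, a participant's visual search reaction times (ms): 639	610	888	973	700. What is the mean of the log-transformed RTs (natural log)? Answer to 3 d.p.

ln(RT): 6.4599, 6.4135, 6.7890, 6.8804, 6.5511
Σ ln(RT) = 33.0938
Mean = 33.0938/5 = 6.61876

6.619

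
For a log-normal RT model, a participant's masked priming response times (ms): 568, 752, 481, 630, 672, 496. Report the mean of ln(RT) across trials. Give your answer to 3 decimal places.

6.384

ln(RT): 6.3421, 6.6227, 6.1759, 6.4457, 6.5103, 6.2066
Σ ln(RT) = 38.3033
Mean = 38.3033/6 = 6.38388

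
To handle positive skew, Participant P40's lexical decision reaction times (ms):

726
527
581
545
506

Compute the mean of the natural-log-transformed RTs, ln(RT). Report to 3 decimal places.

6.349

ln(RT): 6.5876, 6.2672, 6.3648, 6.3008, 6.2265
Σ ln(RT) = 31.7468
Mean = 31.7468/5 = 6.34936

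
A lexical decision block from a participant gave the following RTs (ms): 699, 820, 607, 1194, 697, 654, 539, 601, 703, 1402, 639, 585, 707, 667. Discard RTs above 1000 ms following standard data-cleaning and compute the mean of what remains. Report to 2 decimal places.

Excluded: 1194, 1402
Retained (n=12): Σ = 7918
Mean = 7918/12 = 659.8333

659.83 ms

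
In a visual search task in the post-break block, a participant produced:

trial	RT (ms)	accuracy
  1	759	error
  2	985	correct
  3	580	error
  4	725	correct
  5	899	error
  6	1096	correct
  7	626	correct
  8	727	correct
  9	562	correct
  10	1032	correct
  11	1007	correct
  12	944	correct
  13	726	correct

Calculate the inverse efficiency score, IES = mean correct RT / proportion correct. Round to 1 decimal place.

Correct trials (n=10): 985, 725, 1096, 626, 727, 562, 1032, 1007, 944, 726
Mean correct RT = 8430/10 = 843.0000 ms
Proportion correct = 10/13
IES = 843.0000 / (10/13) = 1095.900 ms

1095.9 ms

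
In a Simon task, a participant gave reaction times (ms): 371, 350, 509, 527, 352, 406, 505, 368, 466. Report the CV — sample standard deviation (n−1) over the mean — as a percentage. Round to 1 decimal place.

17.1%

n = 9, Σ = 3854, M = 428.2222
Σ(x−M)² = 42927.556; s = √(42927.556/8) = 73.2526
CV = 73.2526 / 428.2222 = 0.17106 = 17.106%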